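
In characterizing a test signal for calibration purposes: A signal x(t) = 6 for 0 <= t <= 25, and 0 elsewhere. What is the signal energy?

Energy = integral of |x(t)|^2 dt over the signal duration
= 6^2 * 25 = 36 * 25 = 900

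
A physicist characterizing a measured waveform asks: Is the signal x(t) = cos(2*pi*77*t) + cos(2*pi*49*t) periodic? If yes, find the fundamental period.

f1 = 77 Hz, f2 = 49 Hz
Period T1 = 1/77, T2 = 1/49
Ratio T1/T2 = 49/77, which is rational.
The signal is periodic with fundamental period T = 1/GCD(77,49) = 1/7 s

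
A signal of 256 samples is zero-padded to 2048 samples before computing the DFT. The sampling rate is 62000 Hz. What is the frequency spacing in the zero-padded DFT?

Original DFT: N = 256, resolution = f_s/N = 62000/256 = 3875/16 Hz
Zero-padded DFT: N = 2048, resolution = f_s/N = 62000/2048 = 3875/128 Hz
Zero-padding interpolates the spectrum (finer frequency grid)
but does NOT improve the true spectral resolution (ability to resolve close frequencies).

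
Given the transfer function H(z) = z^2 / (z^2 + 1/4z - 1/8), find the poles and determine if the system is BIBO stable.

Poles are roots of the denominator: z^2 + 1/4z - 1/8 = 0.
Quadratic formula: z = [-(1/4) +/- sqrt((1/4)^2 - 4*(-1/8))] / 2
Discriminant = 1/16 + 1/2 = 9/16; sqrt = 3/4.
z = (-1/4 +/- 3/4) / 2 => z = 1/4 or z = -1/2.
|p1| = 1/4, |p2| = 1/2.
For BIBO stability, all poles must lie inside the unit circle (|p| < 1).
System is STABLE since both |p| < 1.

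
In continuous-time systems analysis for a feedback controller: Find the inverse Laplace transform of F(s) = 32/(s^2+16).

Standard pair: w/(s^2+w^2) <-> sin(wt)*u(t)
Recognize w^2 = 16, so w = 4; numerator 32 = 8*4.
f(t) = 8*sin(4t)*u(t)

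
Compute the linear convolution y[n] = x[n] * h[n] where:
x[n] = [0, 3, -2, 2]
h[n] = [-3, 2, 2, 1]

y[n] = sum_k x[k]*h[n-k]. Output length = len(x) + len(h) - 1 = 4 + 4 - 1 = 7.
y[0] = 0*-3 = 0
y[1] = 3*-3 + 0*2 = -9
y[2] = -2*-3 + 3*2 + 0*2 = 12
y[3] = 2*-3 + -2*2 + 3*2 + 0*1 = -4
y[4] = 2*2 + -2*2 + 3*1 = 3
y[5] = 2*2 + -2*1 = 2
y[6] = 2*1 = 2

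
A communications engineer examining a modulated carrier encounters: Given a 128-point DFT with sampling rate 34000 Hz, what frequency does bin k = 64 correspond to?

The frequency of DFT bin k is: f_k = k * f_s / N
f_64 = 64 * 34000 / 128 = 17000 Hz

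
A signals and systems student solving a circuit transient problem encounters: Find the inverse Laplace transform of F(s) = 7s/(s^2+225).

Standard pair: s/(s^2+w^2) <-> cos(wt)*u(t)
With k=7, w=15: f(t) = 7*cos(15t)*u(t)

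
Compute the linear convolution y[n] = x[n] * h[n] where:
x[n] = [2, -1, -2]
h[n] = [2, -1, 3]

y[n] = sum_k x[k]*h[n-k]. Output length = len(x) + len(h) - 1 = 3 + 3 - 1 = 5.
y[0] = 2*2 = 4
y[1] = -1*2 + 2*-1 = -4
y[2] = -2*2 + -1*-1 + 2*3 = 3
y[3] = -2*-1 + -1*3 = -1
y[4] = -2*3 = -6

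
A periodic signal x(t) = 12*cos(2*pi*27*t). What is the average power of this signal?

Average power of A*cos(wt) is A^2/2.
P = 12^2 / 2 = 144/2 = 72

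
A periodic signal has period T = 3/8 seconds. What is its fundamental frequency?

The fundamental frequency is the reciprocal of the period.
f = 1/T = 1/(3/8) = 8/3 Hz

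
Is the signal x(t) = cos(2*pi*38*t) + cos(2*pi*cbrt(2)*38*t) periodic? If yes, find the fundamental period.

f1 = 38 Hz, f2 = 38*cbrt(2) Hz
Ratio f2/f1 = cbrt(2), which is irrational.
Since the frequency ratio is irrational, no common period exists.
The signal is not periodic.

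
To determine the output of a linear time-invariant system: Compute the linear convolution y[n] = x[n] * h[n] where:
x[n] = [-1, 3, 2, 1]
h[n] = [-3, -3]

y[n] = sum_k x[k]*h[n-k]. Output length = len(x) + len(h) - 1 = 4 + 2 - 1 = 5.
y[0] = -1*-3 = 3
y[1] = 3*-3 + -1*-3 = -6
y[2] = 2*-3 + 3*-3 = -15
y[3] = 1*-3 + 2*-3 = -9
y[4] = 1*-3 = -3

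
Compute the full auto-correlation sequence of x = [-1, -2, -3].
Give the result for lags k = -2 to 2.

r_xx[k] = sum_m x[m]*x[m+k], indexed from 0, for k = -2 to 2:
  r_xx[-2] = x[2]*x[0] = 3
  r_xx[-1] = x[1]*x[0] + x[2]*x[1] = 8
  r_xx[0] = x[0]*x[0] + x[1]*x[1] + x[2]*x[2] = 14
  r_xx[1] = x[0]*x[1] + x[1]*x[2] = 8
  r_xx[2] = x[0]*x[2] = 3
r_xx = [3, 8, 14, 8, 3]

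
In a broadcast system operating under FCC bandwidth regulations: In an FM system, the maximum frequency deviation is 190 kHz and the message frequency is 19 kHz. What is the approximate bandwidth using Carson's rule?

Carson's rule: BW = 2*(delta_f + f_m)
= 2*(190 + 19) kHz = 418 kHz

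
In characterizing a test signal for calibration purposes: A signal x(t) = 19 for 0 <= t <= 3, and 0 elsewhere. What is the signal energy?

Energy = integral of |x(t)|^2 dt over the signal duration
= 19^2 * 3 = 361 * 3 = 1083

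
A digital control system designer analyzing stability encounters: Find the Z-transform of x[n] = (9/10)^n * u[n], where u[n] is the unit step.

The Z-transform of a^n * u[n] is z/(z-a) for |z| > |a|.
Here a = 9/10, so X(z) = z/(z - (9/10)) = 10z/(10z - 9)
ROC: |z| > 9/10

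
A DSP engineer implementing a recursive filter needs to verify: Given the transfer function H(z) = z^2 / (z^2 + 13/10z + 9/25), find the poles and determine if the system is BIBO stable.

Poles are roots of the denominator: z^2 + 13/10z + 9/25 = 0.
Quadratic formula: z = [-(13/10) +/- sqrt((13/10)^2 - 4*(9/25))] / 2
Discriminant = 169/100 - 36/25 = 1/4; sqrt = 1/2.
z = (-13/10 +/- 1/2) / 2 => z = -2/5 or z = -9/10.
|p1| = 2/5, |p2| = 9/10.
For BIBO stability, all poles must lie inside the unit circle (|p| < 1).
System is STABLE since both |p| < 1.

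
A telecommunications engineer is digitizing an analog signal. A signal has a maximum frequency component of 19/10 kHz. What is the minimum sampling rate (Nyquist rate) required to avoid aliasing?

By the Nyquist-Shannon sampling theorem,
the minimum sampling rate (Nyquist rate) must be at least 2 * f_max.
Nyquist rate = 2 * 19/10 kHz = 19/5 kHz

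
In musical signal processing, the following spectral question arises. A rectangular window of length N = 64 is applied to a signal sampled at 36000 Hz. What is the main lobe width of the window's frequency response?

For a rectangular window of length N,
the main lobe width in frequency is 2*f_s/N.
= 2*36000/64 = 1125 Hz
This determines the minimum frequency separation for resolving two sinusoids.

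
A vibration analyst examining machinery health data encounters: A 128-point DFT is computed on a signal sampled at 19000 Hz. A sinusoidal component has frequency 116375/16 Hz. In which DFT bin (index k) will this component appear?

DFT frequency resolution = f_s/N = 19000/128 = 2375/16 Hz
Bin index k = f_signal / resolution = 116375/16 / 2375/16 = 49
The signal frequency 116375/16 Hz falls in DFT bin k = 49.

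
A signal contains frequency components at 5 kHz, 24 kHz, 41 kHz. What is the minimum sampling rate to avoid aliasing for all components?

The highest frequency component is f_max = 41 kHz.
Nyquist rate = 2 * f_max = 2 * 41 kHz = 82 kHz.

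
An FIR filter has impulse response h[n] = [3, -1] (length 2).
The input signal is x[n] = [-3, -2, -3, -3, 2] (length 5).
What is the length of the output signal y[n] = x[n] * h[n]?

For linear convolution, the output length is:
len(y) = len(x) + len(h) - 1 = 5 + 2 - 1 = 6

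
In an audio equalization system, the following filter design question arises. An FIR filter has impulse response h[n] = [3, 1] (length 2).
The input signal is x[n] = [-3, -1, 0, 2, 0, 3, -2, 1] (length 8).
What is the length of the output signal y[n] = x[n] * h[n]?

For linear convolution, the output length is:
len(y) = len(x) + len(h) - 1 = 8 + 2 - 1 = 9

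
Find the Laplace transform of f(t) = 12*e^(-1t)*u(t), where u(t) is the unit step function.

Standard Laplace transform pair:
e^(-at)*u(t) <-> 1/(s+a)
With a = 1: L{12*e^(-1t)*u(t)} = 12/(s+1), ROC: Re(s) > -1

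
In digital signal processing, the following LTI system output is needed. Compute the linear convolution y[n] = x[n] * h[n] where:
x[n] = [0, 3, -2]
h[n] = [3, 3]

y[n] = sum_k x[k]*h[n-k]. Output length = len(x) + len(h) - 1 = 3 + 2 - 1 = 4.
y[0] = 0*3 = 0
y[1] = 3*3 + 0*3 = 9
y[2] = -2*3 + 3*3 = 3
y[3] = -2*3 = -6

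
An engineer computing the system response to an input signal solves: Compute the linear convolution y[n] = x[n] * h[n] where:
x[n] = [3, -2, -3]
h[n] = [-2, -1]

y[n] = sum_k x[k]*h[n-k]. Output length = len(x) + len(h) - 1 = 3 + 2 - 1 = 4.
y[0] = 3*-2 = -6
y[1] = -2*-2 + 3*-1 = 1
y[2] = -3*-2 + -2*-1 = 8
y[3] = -3*-1 = 3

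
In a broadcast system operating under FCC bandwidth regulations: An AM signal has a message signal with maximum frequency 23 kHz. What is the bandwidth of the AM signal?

In AM (double-sideband), the bandwidth is twice the message frequency.
BW = 2 * f_m = 2 * 23 kHz = 46 kHz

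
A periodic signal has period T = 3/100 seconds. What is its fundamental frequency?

The fundamental frequency is the reciprocal of the period.
f = 1/T = 1/(3/100) = 100/3 Hz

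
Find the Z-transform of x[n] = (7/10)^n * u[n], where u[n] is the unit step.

The Z-transform of a^n * u[n] is z/(z-a) for |z| > |a|.
Here a = 7/10, so X(z) = z/(z - (7/10)) = 10z/(10z - 7)
ROC: |z| > 7/10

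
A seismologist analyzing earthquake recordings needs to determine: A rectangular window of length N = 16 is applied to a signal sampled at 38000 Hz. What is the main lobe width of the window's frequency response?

For a rectangular window of length N,
the main lobe width in frequency is 2*f_s/N.
= 2*38000/16 = 4750 Hz
This determines the minimum frequency separation for resolving two sinusoids.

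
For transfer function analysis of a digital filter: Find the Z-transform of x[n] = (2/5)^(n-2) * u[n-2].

Time-shifting property: if X(z) = Z{x[n]}, then Z{x[n-d]} = z^(-d) * X(z)
X(z) = z/(z - 2/5) for x[n] = (2/5)^n * u[n]
Z{x[n-2]} = z^(-2) * z/(z - 2/5) = z^(-1)/(z - 2/5)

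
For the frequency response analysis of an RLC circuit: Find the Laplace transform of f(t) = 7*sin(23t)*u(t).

Standard pair: sin(wt)*u(t) <-> w/(s^2+w^2)
With w = 23: L{7*sin(23t)*u(t)} = 161/(s^2+529)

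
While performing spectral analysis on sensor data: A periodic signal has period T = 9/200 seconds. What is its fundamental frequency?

The fundamental frequency is the reciprocal of the period.
f = 1/T = 1/(9/200) = 200/9 Hz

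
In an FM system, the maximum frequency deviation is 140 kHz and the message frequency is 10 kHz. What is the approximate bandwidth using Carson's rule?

Carson's rule: BW = 2*(delta_f + f_m)
= 2*(140 + 10) kHz = 300 kHz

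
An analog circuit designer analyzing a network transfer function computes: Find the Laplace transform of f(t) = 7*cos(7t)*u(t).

Standard pair: cos(wt)*u(t) <-> s/(s^2+w^2)
With w = 7: L{7*cos(7t)*u(t)} = 7s/(s^2+49)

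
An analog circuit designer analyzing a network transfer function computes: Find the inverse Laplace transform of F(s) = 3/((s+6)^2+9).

Standard pair: w/((s+a)^2+w^2) <-> e^(-at)*sin(wt)*u(t)
With a=6, w=3: f(t) = e^(-6t)*sin(3t)*u(t)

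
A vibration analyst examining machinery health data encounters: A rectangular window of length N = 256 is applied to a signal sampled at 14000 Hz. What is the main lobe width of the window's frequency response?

For a rectangular window of length N,
the main lobe width in frequency is 2*f_s/N.
= 2*14000/256 = 875/8 Hz
This determines the minimum frequency separation for resolving two sinusoids.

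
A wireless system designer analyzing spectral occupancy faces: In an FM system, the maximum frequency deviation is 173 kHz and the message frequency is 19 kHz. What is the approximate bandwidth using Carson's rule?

Carson's rule: BW = 2*(delta_f + f_m)
= 2*(173 + 19) kHz = 384 kHz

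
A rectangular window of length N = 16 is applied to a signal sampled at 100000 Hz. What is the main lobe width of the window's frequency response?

For a rectangular window of length N,
the main lobe width in frequency is 2*f_s/N.
= 2*100000/16 = 12500 Hz
This determines the minimum frequency separation for resolving two sinusoids.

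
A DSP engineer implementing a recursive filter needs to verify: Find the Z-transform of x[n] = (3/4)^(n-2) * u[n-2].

Time-shifting property: if X(z) = Z{x[n]}, then Z{x[n-d]} = z^(-d) * X(z)
X(z) = z/(z - 3/4) for x[n] = (3/4)^n * u[n]
Z{x[n-2]} = z^(-2) * z/(z - 3/4) = z^(-1)/(z - 3/4)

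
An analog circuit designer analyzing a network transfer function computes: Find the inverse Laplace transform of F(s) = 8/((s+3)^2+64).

Standard pair: w/((s+a)^2+w^2) <-> e^(-at)*sin(wt)*u(t)
With a=3, w=8: f(t) = e^(-3t)*sin(8t)*u(t)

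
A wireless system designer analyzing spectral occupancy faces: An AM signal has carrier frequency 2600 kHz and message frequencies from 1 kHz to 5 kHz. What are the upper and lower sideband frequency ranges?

Upper sideband (USB) = fc + [fm_low, fm_high] = 2600 + [1, 5] = [2601, 2605] kHz
Lower sideband (LSB) = fc - [fm_high, fm_low] = 2600 - [5, 1] = [2595, 2599] kHz
Total occupied spectrum: 2595 kHz to 2605 kHz (plus carrier at 2600 kHz)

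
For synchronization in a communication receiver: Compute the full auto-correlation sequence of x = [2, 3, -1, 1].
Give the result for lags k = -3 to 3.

r_xx[k] = sum_m x[m]*x[m+k], indexed from 0, for k = -3 to 3:
  r_xx[-3] = x[3]*x[0] = 2
  r_xx[-2] = x[2]*x[0] + x[3]*x[1] = 1
  r_xx[-1] = x[1]*x[0] + x[2]*x[1] + x[3]*x[2] = 2
  r_xx[0] = x[0]*x[0] + x[1]*x[1] + x[2]*x[2] + x[3]*x[3] = 15
  r_xx[1] = x[0]*x[1] + x[1]*x[2] + x[2]*x[3] = 2
  r_xx[2] = x[0]*x[2] + x[1]*x[3] = 1
  r_xx[3] = x[0]*x[3] = 2
r_xx = [2, 1, 2, 15, 2, 1, 2]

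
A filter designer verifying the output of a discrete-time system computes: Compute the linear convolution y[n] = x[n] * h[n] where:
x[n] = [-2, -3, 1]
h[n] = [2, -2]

y[n] = sum_k x[k]*h[n-k]. Output length = len(x) + len(h) - 1 = 3 + 2 - 1 = 4.
y[0] = -2*2 = -4
y[1] = -3*2 + -2*-2 = -2
y[2] = 1*2 + -3*-2 = 8
y[3] = 1*-2 = -2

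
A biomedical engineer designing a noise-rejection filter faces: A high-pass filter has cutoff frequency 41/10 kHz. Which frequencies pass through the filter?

A high-pass filter passes all frequencies above the cutoff frequency 41/10 kHz and attenuates lower frequencies.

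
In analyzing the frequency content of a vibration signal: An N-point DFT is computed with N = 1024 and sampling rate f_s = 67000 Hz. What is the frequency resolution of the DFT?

DFT frequency resolution = f_s / N
= 67000 / 1024 = 8375/128 Hz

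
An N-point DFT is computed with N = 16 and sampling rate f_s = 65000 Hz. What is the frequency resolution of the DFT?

DFT frequency resolution = f_s / N
= 65000 / 16 = 8125/2 Hz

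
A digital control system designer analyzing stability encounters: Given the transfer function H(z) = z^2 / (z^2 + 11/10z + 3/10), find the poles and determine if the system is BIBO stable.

Poles are roots of the denominator: z^2 + 11/10z + 3/10 = 0.
Quadratic formula: z = [-(11/10) +/- sqrt((11/10)^2 - 4*(3/10))] / 2
Discriminant = 121/100 - 6/5 = 1/100; sqrt = 1/10.
z = (-11/10 +/- 1/10) / 2 => z = -1/2 or z = -3/5.
|p1| = 3/5, |p2| = 1/2.
For BIBO stability, all poles must lie inside the unit circle (|p| < 1).
System is STABLE since both |p| < 1.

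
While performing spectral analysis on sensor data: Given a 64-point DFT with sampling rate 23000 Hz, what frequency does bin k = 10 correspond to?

The frequency of DFT bin k is: f_k = k * f_s / N
f_10 = 10 * 23000 / 64 = 14375/4 Hz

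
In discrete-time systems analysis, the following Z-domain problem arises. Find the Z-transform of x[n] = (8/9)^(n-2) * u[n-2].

Time-shifting property: if X(z) = Z{x[n]}, then Z{x[n-d]} = z^(-d) * X(z)
X(z) = z/(z - 8/9) for x[n] = (8/9)^n * u[n]
Z{x[n-2]} = z^(-2) * z/(z - 8/9) = z^(-1)/(z - 8/9)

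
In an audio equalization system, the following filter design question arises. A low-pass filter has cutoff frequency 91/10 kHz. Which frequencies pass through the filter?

A low-pass filter passes all frequencies below the cutoff frequency 91/10 kHz and attenuates higher frequencies.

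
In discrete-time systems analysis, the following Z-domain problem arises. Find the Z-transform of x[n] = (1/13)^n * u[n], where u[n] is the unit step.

The Z-transform of a^n * u[n] is z/(z-a) for |z| > |a|.
Here a = 1/13, so X(z) = z/(z - (1/13)) = 13z/(13z - 1)
ROC: |z| > 1/13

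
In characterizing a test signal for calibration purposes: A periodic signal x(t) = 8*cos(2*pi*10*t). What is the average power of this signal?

Average power of A*cos(wt) is A^2/2.
P = 8^2 / 2 = 64/2 = 32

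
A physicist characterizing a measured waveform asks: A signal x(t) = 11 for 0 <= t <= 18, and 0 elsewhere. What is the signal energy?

Energy = integral of |x(t)|^2 dt over the signal duration
= 11^2 * 18 = 121 * 18 = 2178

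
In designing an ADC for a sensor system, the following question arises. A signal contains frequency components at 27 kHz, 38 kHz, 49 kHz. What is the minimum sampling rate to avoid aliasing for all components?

The highest frequency component is f_max = 49 kHz.
Nyquist rate = 2 * f_max = 2 * 49 kHz = 98 kHz.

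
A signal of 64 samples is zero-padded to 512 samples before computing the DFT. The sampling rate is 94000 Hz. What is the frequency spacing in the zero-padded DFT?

Original DFT: N = 64, resolution = f_s/N = 94000/64 = 5875/4 Hz
Zero-padded DFT: N = 512, resolution = f_s/N = 94000/512 = 5875/32 Hz
Zero-padding interpolates the spectrum (finer frequency grid)
but does NOT improve the true spectral resolution (ability to resolve close frequencies).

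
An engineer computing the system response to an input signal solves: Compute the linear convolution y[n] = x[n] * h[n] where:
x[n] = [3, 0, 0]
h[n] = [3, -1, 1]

y[n] = sum_k x[k]*h[n-k]. Output length = len(x) + len(h) - 1 = 3 + 3 - 1 = 5.
y[0] = 3*3 = 9
y[1] = 0*3 + 3*-1 = -3
y[2] = 0*3 + 0*-1 + 3*1 = 3
y[3] = 0*-1 + 0*1 = 0
y[4] = 0*1 = 0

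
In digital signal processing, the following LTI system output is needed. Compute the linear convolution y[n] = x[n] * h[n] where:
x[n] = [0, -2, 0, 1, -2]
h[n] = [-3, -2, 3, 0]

y[n] = sum_k x[k]*h[n-k]. Output length = len(x) + len(h) - 1 = 5 + 4 - 1 = 8.
y[0] = 0*-3 = 0
y[1] = -2*-3 + 0*-2 = 6
y[2] = 0*-3 + -2*-2 + 0*3 = 4
y[3] = 1*-3 + 0*-2 + -2*3 + 0*0 = -9
y[4] = -2*-3 + 1*-2 + 0*3 + -2*0 = 4
y[5] = -2*-2 + 1*3 + 0*0 = 7
y[6] = -2*3 + 1*0 = -6
y[7] = -2*0 = 0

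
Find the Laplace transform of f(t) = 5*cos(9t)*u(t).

Standard pair: cos(wt)*u(t) <-> s/(s^2+w^2)
With w = 9: L{5*cos(9t)*u(t)} = 5s/(s^2+81)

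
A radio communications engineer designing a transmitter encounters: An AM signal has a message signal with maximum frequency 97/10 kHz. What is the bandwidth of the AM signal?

In AM (double-sideband), the bandwidth is twice the message frequency.
BW = 2 * f_m = 2 * 97/10 kHz = 97/5 kHz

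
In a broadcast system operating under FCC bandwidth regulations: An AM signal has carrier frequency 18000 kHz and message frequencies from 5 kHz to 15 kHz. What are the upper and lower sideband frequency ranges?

Upper sideband (USB) = fc + [fm_low, fm_high] = 18000 + [5, 15] = [18005, 18015] kHz
Lower sideband (LSB) = fc - [fm_high, fm_low] = 18000 - [15, 5] = [17985, 17995] kHz
Total occupied spectrum: 17985 kHz to 18015 kHz (plus carrier at 18000 kHz)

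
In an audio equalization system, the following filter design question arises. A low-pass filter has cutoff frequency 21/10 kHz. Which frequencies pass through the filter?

A low-pass filter passes all frequencies below the cutoff frequency 21/10 kHz and attenuates higher frequencies.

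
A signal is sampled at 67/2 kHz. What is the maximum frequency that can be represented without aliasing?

The maximum frequency that can be represented without aliasing
is the Nyquist frequency: f_max = f_s / 2 = 67/2 kHz / 2 = 67/4 kHz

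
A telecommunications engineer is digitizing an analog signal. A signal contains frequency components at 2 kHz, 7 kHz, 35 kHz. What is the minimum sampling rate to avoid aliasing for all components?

The highest frequency component is f_max = 35 kHz.
Nyquist rate = 2 * f_max = 2 * 35 kHz = 70 kHz.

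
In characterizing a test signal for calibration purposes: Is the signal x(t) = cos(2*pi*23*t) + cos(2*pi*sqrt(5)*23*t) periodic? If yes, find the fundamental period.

f1 = 23 Hz, f2 = 23*sqrt(5) Hz
Ratio f2/f1 = sqrt(5), which is irrational.
Since the frequency ratio is irrational, no common period exists.
The signal is not periodic.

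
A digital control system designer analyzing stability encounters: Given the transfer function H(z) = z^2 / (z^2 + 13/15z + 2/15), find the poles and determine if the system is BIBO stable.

Poles are roots of the denominator: z^2 + 13/15z + 2/15 = 0.
Quadratic formula: z = [-(13/15) +/- sqrt((13/15)^2 - 4*(2/15))] / 2
Discriminant = 169/225 - 8/15 = 49/225; sqrt = 7/15.
z = (-13/15 +/- 7/15) / 2 => z = -1/5 or z = -2/3.
|p1| = 2/3, |p2| = 1/5.
For BIBO stability, all poles must lie inside the unit circle (|p| < 1).
System is STABLE since both |p| < 1.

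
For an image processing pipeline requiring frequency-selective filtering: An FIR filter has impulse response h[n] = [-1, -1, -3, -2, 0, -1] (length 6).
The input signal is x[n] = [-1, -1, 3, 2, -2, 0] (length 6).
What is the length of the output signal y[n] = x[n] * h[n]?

For linear convolution, the output length is:
len(y) = len(x) + len(h) - 1 = 6 + 6 - 1 = 11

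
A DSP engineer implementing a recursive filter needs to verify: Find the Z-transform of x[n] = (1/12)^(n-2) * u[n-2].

Time-shifting property: if X(z) = Z{x[n]}, then Z{x[n-d]} = z^(-d) * X(z)
X(z) = z/(z - 1/12) for x[n] = (1/12)^n * u[n]
Z{x[n-2]} = z^(-2) * z/(z - 1/12) = z^(-1)/(z - 1/12)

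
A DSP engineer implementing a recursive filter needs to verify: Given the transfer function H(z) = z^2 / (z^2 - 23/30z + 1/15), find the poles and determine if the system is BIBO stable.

Poles are roots of the denominator: z^2 - 23/30z + 1/15 = 0.
Quadratic formula: z = [-(-23/30) +/- sqrt((-23/30)^2 - 4*(1/15))] / 2
Discriminant = 529/900 - 4/15 = 289/900; sqrt = 17/30.
z = (23/30 +/- 17/30) / 2 => z = 2/3 or z = 1/10.
|p1| = 1/10, |p2| = 2/3.
For BIBO stability, all poles must lie inside the unit circle (|p| < 1).
System is STABLE since both |p| < 1.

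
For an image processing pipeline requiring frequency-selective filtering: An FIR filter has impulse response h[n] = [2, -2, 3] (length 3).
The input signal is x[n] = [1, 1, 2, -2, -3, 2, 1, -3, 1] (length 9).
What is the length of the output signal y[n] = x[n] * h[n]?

For linear convolution, the output length is:
len(y) = len(x) + len(h) - 1 = 9 + 3 - 1 = 11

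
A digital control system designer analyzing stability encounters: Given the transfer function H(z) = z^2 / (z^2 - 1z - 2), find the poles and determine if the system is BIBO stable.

Poles are roots of the denominator: z^2 - 1z - 2 = 0.
Quadratic formula: z = [-(-1) +/- sqrt((-1)^2 - 4*(-2))] / 2
Discriminant = 1 + 8 = 9; sqrt = 3.
z = (1 +/- 3) / 2 => z = 2 or z = -1.
|p1| = 2, |p2| = 1.
For BIBO stability, all poles must lie inside the unit circle (|p| < 1).
System is UNSTABLE since at least one |p| >= 1.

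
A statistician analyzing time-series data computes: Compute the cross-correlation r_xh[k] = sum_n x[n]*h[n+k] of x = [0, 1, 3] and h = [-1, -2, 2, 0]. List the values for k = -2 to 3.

Both sequences indexed from 0 and zero outside their support.
Lags with overlap: k = -2 to 3.
  r_xh[-2] = x[2]*h[0] = -3
  r_xh[-1] = x[1]*h[0] + x[2]*h[1] = -7
  r_xh[0] = x[0]*h[0] + x[1]*h[1] + x[2]*h[2] = 4
  r_xh[1] = x[0]*h[1] + x[1]*h[2] + x[2]*h[3] = 2
  r_xh[2] = x[0]*h[2] + x[1]*h[3] = 0
  r_xh[3] = x[0]*h[3] = 0
r_xh = [-3, -7, 4, 2, 0, 0] (for k = -2, ..., 3)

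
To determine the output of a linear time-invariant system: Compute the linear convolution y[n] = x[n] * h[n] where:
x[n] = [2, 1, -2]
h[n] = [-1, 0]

y[n] = sum_k x[k]*h[n-k]. Output length = len(x) + len(h) - 1 = 3 + 2 - 1 = 4.
y[0] = 2*-1 = -2
y[1] = 1*-1 + 2*0 = -1
y[2] = -2*-1 + 1*0 = 2
y[3] = -2*0 = 0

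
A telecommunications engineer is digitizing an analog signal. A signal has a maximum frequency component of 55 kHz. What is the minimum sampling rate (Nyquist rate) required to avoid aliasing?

By the Nyquist-Shannon sampling theorem,
the minimum sampling rate (Nyquist rate) must be at least 2 * f_max.
Nyquist rate = 2 * 55 kHz = 110 kHz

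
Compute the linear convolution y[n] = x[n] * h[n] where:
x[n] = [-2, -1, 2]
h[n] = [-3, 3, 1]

y[n] = sum_k x[k]*h[n-k]. Output length = len(x) + len(h) - 1 = 3 + 3 - 1 = 5.
y[0] = -2*-3 = 6
y[1] = -1*-3 + -2*3 = -3
y[2] = 2*-3 + -1*3 + -2*1 = -11
y[3] = 2*3 + -1*1 = 5
y[4] = 2*1 = 2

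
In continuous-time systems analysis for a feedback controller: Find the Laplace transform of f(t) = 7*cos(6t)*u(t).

Standard pair: cos(wt)*u(t) <-> s/(s^2+w^2)
With w = 6: L{7*cos(6t)*u(t)} = 7s/(s^2+36)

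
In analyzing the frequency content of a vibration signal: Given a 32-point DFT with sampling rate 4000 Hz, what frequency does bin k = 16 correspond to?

The frequency of DFT bin k is: f_k = k * f_s / N
f_16 = 16 * 4000 / 32 = 2000 Hz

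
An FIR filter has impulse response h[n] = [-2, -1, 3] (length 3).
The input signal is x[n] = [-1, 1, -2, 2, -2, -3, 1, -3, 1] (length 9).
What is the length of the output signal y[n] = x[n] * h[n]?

For linear convolution, the output length is:
len(y) = len(x) + len(h) - 1 = 9 + 3 - 1 = 11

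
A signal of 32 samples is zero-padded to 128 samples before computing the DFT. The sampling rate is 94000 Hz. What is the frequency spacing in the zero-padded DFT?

Original DFT: N = 32, resolution = f_s/N = 94000/32 = 5875/2 Hz
Zero-padded DFT: N = 128, resolution = f_s/N = 94000/128 = 5875/8 Hz
Zero-padding interpolates the spectrum (finer frequency grid)
but does NOT improve the true spectral resolution (ability to resolve close frequencies).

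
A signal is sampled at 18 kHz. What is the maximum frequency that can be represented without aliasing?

The maximum frequency that can be represented without aliasing
is the Nyquist frequency: f_max = f_s / 2 = 18 kHz / 2 = 9 kHz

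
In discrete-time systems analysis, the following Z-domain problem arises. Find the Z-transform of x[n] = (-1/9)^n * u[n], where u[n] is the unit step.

The Z-transform of a^n * u[n] is z/(z-a) for |z| > |a|.
Here a = -1/9, so X(z) = z/(z - (-1/9)) = 9z/(9z + 1)
ROC: |z| > 1/9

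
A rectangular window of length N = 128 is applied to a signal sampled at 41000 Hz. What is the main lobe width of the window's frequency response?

For a rectangular window of length N,
the main lobe width in frequency is 2*f_s/N.
= 2*41000/128 = 5125/8 Hz
This determines the minimum frequency separation for resolving two sinusoids.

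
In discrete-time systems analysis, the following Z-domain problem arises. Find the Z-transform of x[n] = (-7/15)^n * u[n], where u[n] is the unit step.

The Z-transform of a^n * u[n] is z/(z-a) for |z| > |a|.
Here a = -7/15, so X(z) = z/(z - (-7/15)) = 15z/(15z + 7)
ROC: |z| > 7/15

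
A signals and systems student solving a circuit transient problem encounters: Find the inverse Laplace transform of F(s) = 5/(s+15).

Standard pair: k/(s+a) <-> k*e^(-at)*u(t)
With k=5, a=15: f(t) = 5*e^(-15t)*u(t)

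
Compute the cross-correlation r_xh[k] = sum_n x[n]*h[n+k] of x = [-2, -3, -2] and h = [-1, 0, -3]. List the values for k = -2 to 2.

Both sequences indexed from 0 and zero outside their support.
Lags with overlap: k = -2 to 2.
  r_xh[-2] = x[2]*h[0] = 2
  r_xh[-1] = x[1]*h[0] + x[2]*h[1] = 3
  r_xh[0] = x[0]*h[0] + x[1]*h[1] + x[2]*h[2] = 8
  r_xh[1] = x[0]*h[1] + x[1]*h[2] = 9
  r_xh[2] = x[0]*h[2] = 6
r_xh = [2, 3, 8, 9, 6] (for k = -2, ..., 2)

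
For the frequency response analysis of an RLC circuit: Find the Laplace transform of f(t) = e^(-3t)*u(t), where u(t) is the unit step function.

Standard Laplace transform pair:
e^(-at)*u(t) <-> 1/(s+a)
With a = 3: L{e^(-3t)*u(t)} = 1/(s+3), ROC: Re(s) > -3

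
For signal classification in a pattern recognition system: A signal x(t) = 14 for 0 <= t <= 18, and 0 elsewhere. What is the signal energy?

Energy = integral of |x(t)|^2 dt over the signal duration
= 14^2 * 18 = 196 * 18 = 3528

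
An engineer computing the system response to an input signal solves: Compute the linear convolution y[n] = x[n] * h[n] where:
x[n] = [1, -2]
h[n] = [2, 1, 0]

y[n] = sum_k x[k]*h[n-k]. Output length = len(x) + len(h) - 1 = 2 + 3 - 1 = 4.
y[0] = 1*2 = 2
y[1] = -2*2 + 1*1 = -3
y[2] = -2*1 + 1*0 = -2
y[3] = -2*0 = 0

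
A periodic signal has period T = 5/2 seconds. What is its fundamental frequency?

The fundamental frequency is the reciprocal of the period.
f = 1/T = 1/(5/2) = 2/5 Hz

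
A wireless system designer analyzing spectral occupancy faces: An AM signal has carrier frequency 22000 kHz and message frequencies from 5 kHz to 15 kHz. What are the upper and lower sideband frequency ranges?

Upper sideband (USB) = fc + [fm_low, fm_high] = 22000 + [5, 15] = [22005, 22015] kHz
Lower sideband (LSB) = fc - [fm_high, fm_low] = 22000 - [15, 5] = [21985, 21995] kHz
Total occupied spectrum: 21985 kHz to 22015 kHz (plus carrier at 22000 kHz)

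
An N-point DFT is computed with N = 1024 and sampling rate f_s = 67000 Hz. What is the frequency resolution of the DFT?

DFT frequency resolution = f_s / N
= 67000 / 1024 = 8375/128 Hz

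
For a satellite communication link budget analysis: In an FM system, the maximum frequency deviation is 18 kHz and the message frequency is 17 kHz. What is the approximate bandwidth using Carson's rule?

Carson's rule: BW = 2*(delta_f + f_m)
= 2*(18 + 17) kHz = 70 kHz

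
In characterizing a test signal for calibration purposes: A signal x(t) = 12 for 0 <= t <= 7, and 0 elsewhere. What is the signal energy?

Energy = integral of |x(t)|^2 dt over the signal duration
= 12^2 * 7 = 144 * 7 = 1008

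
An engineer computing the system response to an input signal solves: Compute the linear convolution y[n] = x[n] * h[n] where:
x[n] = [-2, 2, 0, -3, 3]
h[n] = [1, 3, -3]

y[n] = sum_k x[k]*h[n-k]. Output length = len(x) + len(h) - 1 = 5 + 3 - 1 = 7.
y[0] = -2*1 = -2
y[1] = 2*1 + -2*3 = -4
y[2] = 0*1 + 2*3 + -2*-3 = 12
y[3] = -3*1 + 0*3 + 2*-3 = -9
y[4] = 3*1 + -3*3 + 0*-3 = -6
y[5] = 3*3 + -3*-3 = 18
y[6] = 3*-3 = -9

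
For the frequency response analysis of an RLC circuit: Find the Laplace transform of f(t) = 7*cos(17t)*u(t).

Standard pair: cos(wt)*u(t) <-> s/(s^2+w^2)
With w = 17: L{7*cos(17t)*u(t)} = 7s/(s^2+289)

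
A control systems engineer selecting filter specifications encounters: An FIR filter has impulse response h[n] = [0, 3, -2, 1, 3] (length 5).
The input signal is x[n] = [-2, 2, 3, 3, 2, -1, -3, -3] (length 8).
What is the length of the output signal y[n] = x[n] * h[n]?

For linear convolution, the output length is:
len(y) = len(x) + len(h) - 1 = 8 + 5 - 1 = 12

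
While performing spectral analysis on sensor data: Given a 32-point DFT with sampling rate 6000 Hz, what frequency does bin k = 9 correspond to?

The frequency of DFT bin k is: f_k = k * f_s / N
f_9 = 9 * 6000 / 32 = 3375/2 Hz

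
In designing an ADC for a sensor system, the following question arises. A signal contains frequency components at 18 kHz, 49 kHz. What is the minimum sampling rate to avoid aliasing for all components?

The highest frequency component is f_max = 49 kHz.
Nyquist rate = 2 * f_max = 2 * 49 kHz = 98 kHz.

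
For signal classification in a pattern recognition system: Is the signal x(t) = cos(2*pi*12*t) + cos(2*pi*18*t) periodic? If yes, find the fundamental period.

f1 = 12 Hz, f2 = 18 Hz
Period T1 = 1/12, T2 = 1/18
Ratio T1/T2 = 18/12, which is rational.
The signal is periodic with fundamental period T = 1/GCD(12,18) = 1/6 s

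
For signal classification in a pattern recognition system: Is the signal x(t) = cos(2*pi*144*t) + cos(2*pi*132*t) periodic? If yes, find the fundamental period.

f1 = 144 Hz, f2 = 132 Hz
Period T1 = 1/144, T2 = 1/132
Ratio T1/T2 = 132/144, which is rational.
The signal is periodic with fundamental period T = 1/GCD(144,132) = 1/12 s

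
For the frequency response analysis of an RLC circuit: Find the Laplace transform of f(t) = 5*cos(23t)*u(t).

Standard pair: cos(wt)*u(t) <-> s/(s^2+w^2)
With w = 23: L{5*cos(23t)*u(t)} = 5s/(s^2+529)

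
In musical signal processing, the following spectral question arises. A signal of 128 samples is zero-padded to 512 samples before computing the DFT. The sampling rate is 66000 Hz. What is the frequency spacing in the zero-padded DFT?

Original DFT: N = 128, resolution = f_s/N = 66000/128 = 4125/8 Hz
Zero-padded DFT: N = 512, resolution = f_s/N = 66000/512 = 4125/32 Hz
Zero-padding interpolates the spectrum (finer frequency grid)
but does NOT improve the true spectral resolution (ability to resolve close frequencies).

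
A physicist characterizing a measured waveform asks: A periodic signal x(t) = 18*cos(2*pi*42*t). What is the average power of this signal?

Average power of A*cos(wt) is A^2/2.
P = 18^2 / 2 = 324/2 = 162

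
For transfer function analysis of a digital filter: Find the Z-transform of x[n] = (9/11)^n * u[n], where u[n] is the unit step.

The Z-transform of a^n * u[n] is z/(z-a) for |z| > |a|.
Here a = 9/11, so X(z) = z/(z - (9/11)) = 11z/(11z - 9)
ROC: |z| > 9/11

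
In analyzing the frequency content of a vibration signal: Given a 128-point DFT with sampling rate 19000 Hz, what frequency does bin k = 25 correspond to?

The frequency of DFT bin k is: f_k = k * f_s / N
f_25 = 25 * 19000 / 128 = 59375/16 Hz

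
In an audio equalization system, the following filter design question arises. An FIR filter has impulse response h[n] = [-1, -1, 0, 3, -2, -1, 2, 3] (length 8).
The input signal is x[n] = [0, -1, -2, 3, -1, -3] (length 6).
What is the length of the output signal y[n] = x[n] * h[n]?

For linear convolution, the output length is:
len(y) = len(x) + len(h) - 1 = 6 + 8 - 1 = 13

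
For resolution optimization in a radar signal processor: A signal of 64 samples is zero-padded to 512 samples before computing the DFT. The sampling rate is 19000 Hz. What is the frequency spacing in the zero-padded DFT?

Original DFT: N = 64, resolution = f_s/N = 19000/64 = 2375/8 Hz
Zero-padded DFT: N = 512, resolution = f_s/N = 19000/512 = 2375/64 Hz
Zero-padding interpolates the spectrum (finer frequency grid)
but does NOT improve the true spectral resolution (ability to resolve close frequencies).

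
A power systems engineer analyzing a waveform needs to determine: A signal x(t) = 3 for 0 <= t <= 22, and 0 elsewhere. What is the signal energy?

Energy = integral of |x(t)|^2 dt over the signal duration
= 3^2 * 22 = 9 * 22 = 198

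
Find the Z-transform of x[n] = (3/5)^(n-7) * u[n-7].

Time-shifting property: if X(z) = Z{x[n]}, then Z{x[n-d]} = z^(-d) * X(z)
X(z) = z/(z - 3/5) for x[n] = (3/5)^n * u[n]
Z{x[n-7]} = z^(-7) * z/(z - 3/5) = z^(-6)/(z - 3/5)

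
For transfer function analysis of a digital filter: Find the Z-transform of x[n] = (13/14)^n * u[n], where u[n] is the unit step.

The Z-transform of a^n * u[n] is z/(z-a) for |z| > |a|.
Here a = 13/14, so X(z) = z/(z - (13/14)) = 14z/(14z - 13)
ROC: |z| > 13/14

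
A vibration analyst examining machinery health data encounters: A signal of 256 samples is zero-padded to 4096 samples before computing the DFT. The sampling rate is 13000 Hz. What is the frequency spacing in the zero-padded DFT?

Original DFT: N = 256, resolution = f_s/N = 13000/256 = 1625/32 Hz
Zero-padded DFT: N = 4096, resolution = f_s/N = 13000/4096 = 1625/512 Hz
Zero-padding interpolates the spectrum (finer frequency grid)
but does NOT improve the true spectral resolution (ability to resolve close frequencies).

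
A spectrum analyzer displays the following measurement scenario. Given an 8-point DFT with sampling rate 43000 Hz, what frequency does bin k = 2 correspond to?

The frequency of DFT bin k is: f_k = k * f_s / N
f_2 = 2 * 43000 / 8 = 10750 Hz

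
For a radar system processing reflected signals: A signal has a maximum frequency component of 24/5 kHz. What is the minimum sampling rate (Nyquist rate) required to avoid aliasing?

By the Nyquist-Shannon sampling theorem,
the minimum sampling rate (Nyquist rate) must be at least 2 * f_max.
Nyquist rate = 2 * 24/5 kHz = 48/5 kHz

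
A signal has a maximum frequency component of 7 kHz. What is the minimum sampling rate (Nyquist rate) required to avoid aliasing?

By the Nyquist-Shannon sampling theorem,
the minimum sampling rate (Nyquist rate) must be at least 2 * f_max.
Nyquist rate = 2 * 7 kHz = 14 kHz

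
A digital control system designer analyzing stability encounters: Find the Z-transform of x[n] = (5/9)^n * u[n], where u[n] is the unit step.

The Z-transform of a^n * u[n] is z/(z-a) for |z| > |a|.
Here a = 5/9, so X(z) = z/(z - (5/9)) = 9z/(9z - 5)
ROC: |z| > 5/9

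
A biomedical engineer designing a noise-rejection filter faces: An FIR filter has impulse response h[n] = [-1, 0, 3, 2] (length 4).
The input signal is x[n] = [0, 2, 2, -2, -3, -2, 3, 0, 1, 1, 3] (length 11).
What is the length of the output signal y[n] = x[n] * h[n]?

For linear convolution, the output length is:
len(y) = len(x) + len(h) - 1 = 11 + 4 - 1 = 14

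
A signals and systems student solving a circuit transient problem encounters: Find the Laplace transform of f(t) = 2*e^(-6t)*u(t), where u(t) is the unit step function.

Standard Laplace transform pair:
e^(-at)*u(t) <-> 1/(s+a)
With a = 6: L{2*e^(-6t)*u(t)} = 2/(s+6), ROC: Re(s) > -6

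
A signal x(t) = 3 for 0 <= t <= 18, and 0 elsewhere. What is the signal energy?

Energy = integral of |x(t)|^2 dt over the signal duration
= 3^2 * 18 = 9 * 18 = 162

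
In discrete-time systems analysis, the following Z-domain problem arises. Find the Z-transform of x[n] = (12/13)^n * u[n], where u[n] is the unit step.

The Z-transform of a^n * u[n] is z/(z-a) for |z| > |a|.
Here a = 12/13, so X(z) = z/(z - (12/13)) = 13z/(13z - 12)
ROC: |z| > 12/13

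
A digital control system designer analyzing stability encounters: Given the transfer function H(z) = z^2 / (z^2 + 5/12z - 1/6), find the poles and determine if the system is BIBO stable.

Poles are roots of the denominator: z^2 + 5/12z - 1/6 = 0.
Quadratic formula: z = [-(5/12) +/- sqrt((5/12)^2 - 4*(-1/6))] / 2
Discriminant = 25/144 + 2/3 = 121/144; sqrt = 11/12.
z = (-5/12 +/- 11/12) / 2 => z = 1/4 or z = -2/3.
|p1| = 1/4, |p2| = 2/3.
For BIBO stability, all poles must lie inside the unit circle (|p| < 1).
System is STABLE since both |p| < 1.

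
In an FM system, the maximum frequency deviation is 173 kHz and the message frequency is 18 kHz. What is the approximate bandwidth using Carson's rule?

Carson's rule: BW = 2*(delta_f + f_m)
= 2*(173 + 18) kHz = 382 kHz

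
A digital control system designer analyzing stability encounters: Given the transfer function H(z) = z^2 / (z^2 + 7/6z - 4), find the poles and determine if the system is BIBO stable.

Poles are roots of the denominator: z^2 + 7/6z - 4 = 0.
Quadratic formula: z = [-(7/6) +/- sqrt((7/6)^2 - 4*(-4))] / 2
Discriminant = 49/36 + 16 = 625/36; sqrt = 25/6.
z = (-7/6 +/- 25/6) / 2 => z = 3/2 or z = -8/3.
|p1| = 8/3, |p2| = 3/2.
For BIBO stability, all poles must lie inside the unit circle (|p| < 1).
System is UNSTABLE since at least one |p| >= 1.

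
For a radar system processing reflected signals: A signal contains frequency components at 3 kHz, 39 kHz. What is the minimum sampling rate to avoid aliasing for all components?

The highest frequency component is f_max = 39 kHz.
Nyquist rate = 2 * f_max = 2 * 39 kHz = 78 kHz.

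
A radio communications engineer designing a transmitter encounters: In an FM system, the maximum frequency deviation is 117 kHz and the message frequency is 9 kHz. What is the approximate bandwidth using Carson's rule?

Carson's rule: BW = 2*(delta_f + f_m)
= 2*(117 + 9) kHz = 252 kHz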